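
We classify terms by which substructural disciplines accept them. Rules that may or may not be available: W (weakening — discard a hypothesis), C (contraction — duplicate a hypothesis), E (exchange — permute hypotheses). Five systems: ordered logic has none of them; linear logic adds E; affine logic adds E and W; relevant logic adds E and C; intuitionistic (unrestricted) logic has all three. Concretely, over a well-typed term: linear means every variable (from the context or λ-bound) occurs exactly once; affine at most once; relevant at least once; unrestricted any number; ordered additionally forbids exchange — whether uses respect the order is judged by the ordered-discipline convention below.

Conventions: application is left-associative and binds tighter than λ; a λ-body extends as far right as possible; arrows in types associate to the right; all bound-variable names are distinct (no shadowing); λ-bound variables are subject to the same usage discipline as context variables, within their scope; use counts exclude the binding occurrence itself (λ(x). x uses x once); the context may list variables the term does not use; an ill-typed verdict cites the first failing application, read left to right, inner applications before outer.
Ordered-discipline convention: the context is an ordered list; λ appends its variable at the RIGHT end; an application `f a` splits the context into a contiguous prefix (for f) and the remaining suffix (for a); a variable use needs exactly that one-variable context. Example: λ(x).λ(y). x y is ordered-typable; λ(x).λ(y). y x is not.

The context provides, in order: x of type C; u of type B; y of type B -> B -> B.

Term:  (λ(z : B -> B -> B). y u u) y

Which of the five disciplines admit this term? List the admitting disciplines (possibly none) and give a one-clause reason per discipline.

admitted in: unrestricted
usage: x ×0; u ×2; y ×2; z [bound] ×0
use order (left to right): y, u, u, y
typing: ✓ — B
ordered: ✗ — repeated use of u ×2, y ×2; x, z never used (weakening)
linear: ✗ — repeated use of u ×2, y ×2; x, z never used (weakening)
affine: ✗ — repeated use of u ×2, y ×2
relevant: ✗ — x, z never used (weakening)
unrestricted: ✓ — type-checks (B) and nothing is barred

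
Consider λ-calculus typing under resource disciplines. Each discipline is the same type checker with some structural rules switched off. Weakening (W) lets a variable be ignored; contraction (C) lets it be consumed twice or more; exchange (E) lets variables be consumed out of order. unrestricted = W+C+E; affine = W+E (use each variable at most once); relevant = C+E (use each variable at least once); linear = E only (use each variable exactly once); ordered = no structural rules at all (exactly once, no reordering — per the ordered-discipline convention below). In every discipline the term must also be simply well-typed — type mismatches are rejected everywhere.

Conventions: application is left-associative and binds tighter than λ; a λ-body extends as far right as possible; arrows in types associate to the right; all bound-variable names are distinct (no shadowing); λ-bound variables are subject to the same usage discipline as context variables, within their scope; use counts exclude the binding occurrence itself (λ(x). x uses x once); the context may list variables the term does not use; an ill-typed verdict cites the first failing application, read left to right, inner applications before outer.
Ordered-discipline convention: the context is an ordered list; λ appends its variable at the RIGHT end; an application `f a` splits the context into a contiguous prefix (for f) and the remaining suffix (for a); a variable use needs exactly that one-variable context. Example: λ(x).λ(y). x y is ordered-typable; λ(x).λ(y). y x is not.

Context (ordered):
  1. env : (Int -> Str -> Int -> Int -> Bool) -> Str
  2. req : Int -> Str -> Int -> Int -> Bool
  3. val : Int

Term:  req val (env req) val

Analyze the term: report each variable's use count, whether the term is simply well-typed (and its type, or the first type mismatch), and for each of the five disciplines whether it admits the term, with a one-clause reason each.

use counts: env: 1×, req: 2×, val: 2×
order of uses: req, val, env, req, val
typing: ✓ — Int -> Bool
ordered ✗ (needs contraction — req ×2, val ×2)
linear ✗ (needs contraction — req ×2, val ×2)
affine ✗ (needs contraction — req ×2, val ×2)
relevant ✓ (none of env, req, val goes unused)
unrestricted ✓ (typability at Int -> Bool is all that's needed)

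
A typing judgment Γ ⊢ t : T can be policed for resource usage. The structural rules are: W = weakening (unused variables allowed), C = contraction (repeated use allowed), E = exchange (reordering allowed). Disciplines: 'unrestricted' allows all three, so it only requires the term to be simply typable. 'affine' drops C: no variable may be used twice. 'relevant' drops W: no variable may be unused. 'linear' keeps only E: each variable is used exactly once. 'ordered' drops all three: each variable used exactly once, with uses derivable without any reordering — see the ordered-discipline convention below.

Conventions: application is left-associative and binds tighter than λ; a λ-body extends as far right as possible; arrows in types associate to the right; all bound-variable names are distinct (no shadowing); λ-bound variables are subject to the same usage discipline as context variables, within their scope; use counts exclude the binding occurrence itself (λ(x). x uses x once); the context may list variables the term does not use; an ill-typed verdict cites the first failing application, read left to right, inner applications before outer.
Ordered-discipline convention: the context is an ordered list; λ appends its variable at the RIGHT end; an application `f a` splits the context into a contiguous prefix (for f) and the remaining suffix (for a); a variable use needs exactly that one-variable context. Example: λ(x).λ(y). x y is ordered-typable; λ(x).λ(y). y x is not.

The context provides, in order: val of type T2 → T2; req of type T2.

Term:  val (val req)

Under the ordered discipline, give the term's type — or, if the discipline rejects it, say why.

not well-typed under ordered — uses contraction: val ×2
variable uses: val: 2×, req: 1×
uses in reading order: val, val, req
typing: the term checks, with type T2
per-discipline verdicts: ordered ✗ · linear ✗ · affine ✗ · relevant ✓ · unrestricted ✓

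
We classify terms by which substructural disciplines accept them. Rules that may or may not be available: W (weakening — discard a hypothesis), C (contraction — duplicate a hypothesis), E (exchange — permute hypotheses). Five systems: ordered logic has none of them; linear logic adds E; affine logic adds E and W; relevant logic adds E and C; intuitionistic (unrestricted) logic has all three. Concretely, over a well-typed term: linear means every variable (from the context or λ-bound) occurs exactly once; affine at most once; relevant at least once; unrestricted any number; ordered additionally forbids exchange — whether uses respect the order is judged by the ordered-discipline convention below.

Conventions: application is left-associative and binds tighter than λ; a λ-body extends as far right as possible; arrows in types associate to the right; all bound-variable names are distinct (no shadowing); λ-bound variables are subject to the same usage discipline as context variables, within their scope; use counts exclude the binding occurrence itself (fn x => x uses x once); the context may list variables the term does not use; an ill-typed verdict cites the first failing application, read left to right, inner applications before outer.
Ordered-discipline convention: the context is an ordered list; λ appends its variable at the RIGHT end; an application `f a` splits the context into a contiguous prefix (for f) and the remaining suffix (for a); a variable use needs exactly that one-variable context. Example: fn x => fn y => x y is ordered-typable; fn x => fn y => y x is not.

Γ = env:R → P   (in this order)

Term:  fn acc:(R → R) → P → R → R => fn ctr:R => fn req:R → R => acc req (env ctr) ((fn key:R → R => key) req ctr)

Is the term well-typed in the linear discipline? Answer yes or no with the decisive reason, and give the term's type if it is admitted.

no — ctr ×2, req ×2 used more than once (contraction)
counts: env ×1; acc [bound] ×1; ctr [bound] ×2; req [bound] ×2; key [bound] ×1
use order (left to right): acc, req, env, ctr, key, req, ctr
typing: the term checks, with type ((R → R) → P → R → R) → R → (R → R) → R
per-discipline verdicts: ordered ✗; linear ✗; affine ✗; relevant ✓; unrestricted ✓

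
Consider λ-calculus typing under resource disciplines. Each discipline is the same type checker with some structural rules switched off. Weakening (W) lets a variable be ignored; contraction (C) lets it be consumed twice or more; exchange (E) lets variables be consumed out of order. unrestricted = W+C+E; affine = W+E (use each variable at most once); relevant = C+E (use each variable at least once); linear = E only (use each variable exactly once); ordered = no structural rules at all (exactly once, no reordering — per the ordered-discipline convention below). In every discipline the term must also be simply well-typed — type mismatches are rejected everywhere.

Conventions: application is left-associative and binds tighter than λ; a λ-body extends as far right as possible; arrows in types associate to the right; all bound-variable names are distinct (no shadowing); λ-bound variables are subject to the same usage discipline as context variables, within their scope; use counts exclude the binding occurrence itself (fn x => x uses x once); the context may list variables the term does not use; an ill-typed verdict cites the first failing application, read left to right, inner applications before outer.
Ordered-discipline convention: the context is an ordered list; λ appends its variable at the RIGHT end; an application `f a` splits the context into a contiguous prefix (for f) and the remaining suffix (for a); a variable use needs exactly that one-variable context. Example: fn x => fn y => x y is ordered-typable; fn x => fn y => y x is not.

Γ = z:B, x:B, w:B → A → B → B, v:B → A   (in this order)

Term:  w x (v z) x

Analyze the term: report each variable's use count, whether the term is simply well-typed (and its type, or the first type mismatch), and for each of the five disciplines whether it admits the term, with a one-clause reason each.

variable uses: z: 1×, x: 2×, w: 1×, v: 1×
order of uses: w, x, v, z, x
typing: well-typed at B
ordered: ✗, needs contraction — x ×2
linear: ✗, needs contraction — x ×2
affine: ✗, needs contraction — x ×2
relevant: ✓, z, x, w, v: all used, weakening unneeded
unrestricted: ✓, typability at B is all that's needed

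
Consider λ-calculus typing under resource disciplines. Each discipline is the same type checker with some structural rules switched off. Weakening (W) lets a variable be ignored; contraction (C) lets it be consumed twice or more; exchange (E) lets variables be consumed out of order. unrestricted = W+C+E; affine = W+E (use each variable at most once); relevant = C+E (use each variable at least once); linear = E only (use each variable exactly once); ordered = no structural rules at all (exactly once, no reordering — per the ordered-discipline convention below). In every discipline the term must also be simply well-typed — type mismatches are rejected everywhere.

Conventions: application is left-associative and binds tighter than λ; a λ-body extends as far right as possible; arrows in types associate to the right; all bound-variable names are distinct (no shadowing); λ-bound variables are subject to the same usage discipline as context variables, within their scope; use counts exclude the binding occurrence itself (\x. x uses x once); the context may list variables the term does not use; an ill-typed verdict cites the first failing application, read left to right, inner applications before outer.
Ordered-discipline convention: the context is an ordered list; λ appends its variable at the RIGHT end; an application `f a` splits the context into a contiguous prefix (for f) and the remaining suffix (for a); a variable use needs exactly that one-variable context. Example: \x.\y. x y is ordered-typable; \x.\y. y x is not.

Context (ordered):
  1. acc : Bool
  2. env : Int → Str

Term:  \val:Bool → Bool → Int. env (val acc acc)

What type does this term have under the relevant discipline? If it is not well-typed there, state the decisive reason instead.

term : (Bool → Bool → Int) → Str
usage: acc: 2; env: 1; val (λ-bound): 1
order of uses: env, val, acc, acc
typing: ✓ — (Bool → Bool → Int) → Str
per-discipline verdicts: ordered ✗ · linear ✗ · affine ✗ · relevant ✓ · unrestricted ✓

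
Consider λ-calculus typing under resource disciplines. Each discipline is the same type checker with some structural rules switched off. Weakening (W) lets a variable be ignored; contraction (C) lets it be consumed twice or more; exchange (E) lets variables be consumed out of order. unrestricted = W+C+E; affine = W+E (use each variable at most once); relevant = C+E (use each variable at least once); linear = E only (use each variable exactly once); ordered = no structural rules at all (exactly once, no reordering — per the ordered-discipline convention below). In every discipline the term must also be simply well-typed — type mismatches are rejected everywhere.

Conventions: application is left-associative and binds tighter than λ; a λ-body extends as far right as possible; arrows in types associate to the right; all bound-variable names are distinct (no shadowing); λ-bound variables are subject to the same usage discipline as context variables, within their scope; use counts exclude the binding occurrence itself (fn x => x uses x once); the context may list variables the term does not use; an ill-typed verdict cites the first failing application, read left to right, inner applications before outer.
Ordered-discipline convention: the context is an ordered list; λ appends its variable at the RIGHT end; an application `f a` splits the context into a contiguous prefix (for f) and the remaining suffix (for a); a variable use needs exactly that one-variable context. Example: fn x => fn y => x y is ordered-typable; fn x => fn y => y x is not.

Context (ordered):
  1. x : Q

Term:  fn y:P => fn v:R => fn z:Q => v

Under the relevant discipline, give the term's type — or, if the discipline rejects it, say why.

not well-typed under relevant — x, y, z left unused
counts: x: 0; y (λ-bound): 0; v (λ-bound): 1; z (λ-bound): 0
left-to-right use order: v
typing: well-typed — term : P -> R -> Q -> R
across the five disciplines: ordered ✗, linear ✗, affine ✓, relevant ✗, unrestricted ✓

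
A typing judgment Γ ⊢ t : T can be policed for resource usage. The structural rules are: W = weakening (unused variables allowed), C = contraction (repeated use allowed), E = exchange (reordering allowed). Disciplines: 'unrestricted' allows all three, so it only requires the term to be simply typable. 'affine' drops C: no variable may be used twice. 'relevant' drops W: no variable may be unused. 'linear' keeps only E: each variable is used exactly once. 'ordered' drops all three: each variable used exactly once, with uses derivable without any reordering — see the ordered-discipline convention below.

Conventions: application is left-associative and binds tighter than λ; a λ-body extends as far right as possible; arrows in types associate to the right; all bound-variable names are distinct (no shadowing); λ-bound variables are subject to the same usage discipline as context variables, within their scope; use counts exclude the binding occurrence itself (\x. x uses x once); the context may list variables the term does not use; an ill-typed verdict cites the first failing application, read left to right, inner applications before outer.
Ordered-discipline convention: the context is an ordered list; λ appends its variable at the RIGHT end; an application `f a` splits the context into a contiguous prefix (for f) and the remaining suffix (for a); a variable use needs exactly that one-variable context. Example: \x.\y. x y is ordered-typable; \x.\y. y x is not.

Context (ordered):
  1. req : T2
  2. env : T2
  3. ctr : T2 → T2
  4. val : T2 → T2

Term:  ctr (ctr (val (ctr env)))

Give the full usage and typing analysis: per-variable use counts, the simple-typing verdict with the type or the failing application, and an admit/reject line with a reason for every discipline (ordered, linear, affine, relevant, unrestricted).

variable uses: req=0, env=1, ctr=3, val=1
left-to-right use order: ctr, ctr, val, ctr, env
typing: well-typed at T2
ordered ✗ (needs contraction — ctr ×3; req never used (weakening))
linear ✗ (needs contraction — ctr ×3; req never used (weakening))
affine ✗ (needs contraction — ctr ×3)
relevant ✗ (req never used (weakening))
unrestricted ✓ (well-typed at T2; no restrictions here)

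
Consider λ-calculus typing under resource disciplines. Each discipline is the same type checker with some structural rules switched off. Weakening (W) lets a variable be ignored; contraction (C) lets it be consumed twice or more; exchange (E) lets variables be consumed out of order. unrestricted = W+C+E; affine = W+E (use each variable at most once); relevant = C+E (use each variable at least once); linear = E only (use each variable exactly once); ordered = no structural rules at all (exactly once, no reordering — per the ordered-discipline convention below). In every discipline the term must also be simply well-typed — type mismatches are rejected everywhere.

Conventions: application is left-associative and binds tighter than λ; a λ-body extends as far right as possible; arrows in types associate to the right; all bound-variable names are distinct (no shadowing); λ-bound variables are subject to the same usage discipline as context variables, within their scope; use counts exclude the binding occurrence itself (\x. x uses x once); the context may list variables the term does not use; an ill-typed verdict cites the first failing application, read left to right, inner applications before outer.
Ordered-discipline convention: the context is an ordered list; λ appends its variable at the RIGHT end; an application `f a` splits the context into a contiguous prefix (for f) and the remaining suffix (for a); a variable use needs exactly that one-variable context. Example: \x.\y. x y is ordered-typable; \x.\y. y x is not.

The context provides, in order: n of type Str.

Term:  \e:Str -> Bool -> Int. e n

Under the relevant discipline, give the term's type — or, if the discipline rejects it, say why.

term : (Str -> Bool -> Int) -> Bool -> Int
use counts: n: 1, e (bound): 1
use order (left to right): e, n
typing: well-typed at (Str -> Bool -> Int) -> Bool -> Int
per-discipline verdicts: ordered ✗ | linear ✓ | affine ✓ | relevant ✓ | unrestricted ✓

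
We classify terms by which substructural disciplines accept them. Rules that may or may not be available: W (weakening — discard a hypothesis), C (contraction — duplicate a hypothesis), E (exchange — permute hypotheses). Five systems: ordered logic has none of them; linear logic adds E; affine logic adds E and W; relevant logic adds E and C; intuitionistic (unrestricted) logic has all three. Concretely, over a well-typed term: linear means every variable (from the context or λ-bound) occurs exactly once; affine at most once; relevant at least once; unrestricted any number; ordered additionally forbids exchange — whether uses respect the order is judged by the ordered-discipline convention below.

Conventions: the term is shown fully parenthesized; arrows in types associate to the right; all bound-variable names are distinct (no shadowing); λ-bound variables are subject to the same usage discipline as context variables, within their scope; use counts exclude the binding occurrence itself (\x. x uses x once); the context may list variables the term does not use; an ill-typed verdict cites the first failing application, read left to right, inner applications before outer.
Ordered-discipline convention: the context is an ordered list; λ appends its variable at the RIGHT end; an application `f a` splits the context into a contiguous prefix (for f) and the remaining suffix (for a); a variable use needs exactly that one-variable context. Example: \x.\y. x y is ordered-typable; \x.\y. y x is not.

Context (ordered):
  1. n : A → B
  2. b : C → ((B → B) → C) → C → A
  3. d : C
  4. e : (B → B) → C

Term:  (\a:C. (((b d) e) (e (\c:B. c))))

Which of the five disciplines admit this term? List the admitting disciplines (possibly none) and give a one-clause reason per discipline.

admitted in: unrestricted
variable uses: n: 0×; b: 1×; d: 1×; e: 2×; a (λ-bound): 0×; c (λ-bound): 1×
use order (left to right): b, d, e, e, c
typing: well-typed — term : C → A
ordered ✗ (uses contraction: e ×2; needs weakening: n, a unused)
linear ✗ (uses contraction: e ×2; needs weakening: n, a unused)
affine ✗ (uses contraction: e ×2)
relevant ✗ (needs weakening: n, a unused)
unrestricted ✓ (simply typable at C → A; W, C, E all held)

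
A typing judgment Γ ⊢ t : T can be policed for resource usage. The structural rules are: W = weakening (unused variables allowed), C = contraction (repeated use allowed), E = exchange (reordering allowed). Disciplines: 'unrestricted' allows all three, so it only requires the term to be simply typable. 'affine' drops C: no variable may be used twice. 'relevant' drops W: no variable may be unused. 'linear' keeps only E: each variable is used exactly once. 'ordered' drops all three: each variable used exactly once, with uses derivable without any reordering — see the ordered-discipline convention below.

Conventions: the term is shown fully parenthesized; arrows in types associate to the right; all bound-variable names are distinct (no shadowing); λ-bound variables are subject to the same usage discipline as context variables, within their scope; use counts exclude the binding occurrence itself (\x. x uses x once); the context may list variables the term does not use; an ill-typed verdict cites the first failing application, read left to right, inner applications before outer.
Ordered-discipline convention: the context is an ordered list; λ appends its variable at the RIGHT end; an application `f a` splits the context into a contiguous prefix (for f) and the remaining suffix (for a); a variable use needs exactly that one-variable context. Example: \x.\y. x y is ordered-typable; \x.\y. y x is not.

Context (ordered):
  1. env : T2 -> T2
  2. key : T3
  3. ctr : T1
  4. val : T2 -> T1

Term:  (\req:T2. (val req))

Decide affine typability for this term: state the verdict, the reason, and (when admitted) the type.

yes — none of env, key, ctr, val, req used more than once; term : T2 -> T1
usage: env: 0×, key: 0×, ctr: 0×, val: 1×, req (bound): 1×
use order (left to right): val, req
typing: well-typed at T2 -> T1
across the five disciplines: ordered ✗ | linear ✗ | affine ✓ | relevant ✗ | unrestricted ✓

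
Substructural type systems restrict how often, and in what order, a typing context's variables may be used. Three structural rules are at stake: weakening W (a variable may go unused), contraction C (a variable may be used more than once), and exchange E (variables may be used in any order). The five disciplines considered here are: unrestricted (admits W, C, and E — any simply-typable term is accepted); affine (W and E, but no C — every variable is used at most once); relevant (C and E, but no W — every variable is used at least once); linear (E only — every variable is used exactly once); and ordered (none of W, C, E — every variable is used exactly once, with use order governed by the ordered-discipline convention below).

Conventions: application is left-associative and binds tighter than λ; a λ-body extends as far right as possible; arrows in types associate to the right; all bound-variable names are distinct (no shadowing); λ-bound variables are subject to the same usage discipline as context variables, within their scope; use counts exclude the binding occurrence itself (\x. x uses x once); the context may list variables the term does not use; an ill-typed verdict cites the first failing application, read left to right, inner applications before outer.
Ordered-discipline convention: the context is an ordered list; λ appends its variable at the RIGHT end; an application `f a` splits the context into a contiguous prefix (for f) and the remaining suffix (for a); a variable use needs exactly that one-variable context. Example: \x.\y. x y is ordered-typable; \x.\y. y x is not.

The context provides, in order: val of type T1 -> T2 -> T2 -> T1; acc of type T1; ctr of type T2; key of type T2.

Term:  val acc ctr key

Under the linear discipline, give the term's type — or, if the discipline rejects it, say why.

term : T1
usage: val: 1; acc: 1; ctr: 1; key: 1
left-to-right use order: val, acc, ctr, key
typing: well-typed — term : T1
per-discipline verdicts: ordered ✓ | linear ✓ | affine ✓ | relevant ✓ | unrestricted ✓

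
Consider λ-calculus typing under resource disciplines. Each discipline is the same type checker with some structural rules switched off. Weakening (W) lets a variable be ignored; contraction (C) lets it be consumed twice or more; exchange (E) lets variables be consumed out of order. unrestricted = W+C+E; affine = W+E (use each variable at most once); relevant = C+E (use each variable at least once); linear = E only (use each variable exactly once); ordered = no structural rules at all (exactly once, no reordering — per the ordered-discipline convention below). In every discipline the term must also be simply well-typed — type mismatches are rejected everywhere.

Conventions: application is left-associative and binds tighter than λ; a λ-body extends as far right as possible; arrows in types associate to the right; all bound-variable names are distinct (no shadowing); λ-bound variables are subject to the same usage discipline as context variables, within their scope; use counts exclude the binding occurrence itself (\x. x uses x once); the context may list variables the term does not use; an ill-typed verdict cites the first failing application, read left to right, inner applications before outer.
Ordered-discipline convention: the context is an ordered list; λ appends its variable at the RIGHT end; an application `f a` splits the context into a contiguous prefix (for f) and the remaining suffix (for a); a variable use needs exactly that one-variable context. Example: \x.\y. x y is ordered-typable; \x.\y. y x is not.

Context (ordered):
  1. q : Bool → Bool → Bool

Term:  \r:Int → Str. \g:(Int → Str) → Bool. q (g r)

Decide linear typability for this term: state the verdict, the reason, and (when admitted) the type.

yes — single use per variable (q, r, g); term : (Int → Str) → ((Int → Str) → Bool) → Bool → Bool
usage: q: 1×; r (bound): 1×; g (bound): 1×
uses in reading order: q, g, r
typing: ✓ — (Int → Str) → ((Int → Str) → Bool) → Bool → Bool
all disciplines: ordered ✗ · linear ✓ · affine ✓ · relevant ✓ · unrestricted ✓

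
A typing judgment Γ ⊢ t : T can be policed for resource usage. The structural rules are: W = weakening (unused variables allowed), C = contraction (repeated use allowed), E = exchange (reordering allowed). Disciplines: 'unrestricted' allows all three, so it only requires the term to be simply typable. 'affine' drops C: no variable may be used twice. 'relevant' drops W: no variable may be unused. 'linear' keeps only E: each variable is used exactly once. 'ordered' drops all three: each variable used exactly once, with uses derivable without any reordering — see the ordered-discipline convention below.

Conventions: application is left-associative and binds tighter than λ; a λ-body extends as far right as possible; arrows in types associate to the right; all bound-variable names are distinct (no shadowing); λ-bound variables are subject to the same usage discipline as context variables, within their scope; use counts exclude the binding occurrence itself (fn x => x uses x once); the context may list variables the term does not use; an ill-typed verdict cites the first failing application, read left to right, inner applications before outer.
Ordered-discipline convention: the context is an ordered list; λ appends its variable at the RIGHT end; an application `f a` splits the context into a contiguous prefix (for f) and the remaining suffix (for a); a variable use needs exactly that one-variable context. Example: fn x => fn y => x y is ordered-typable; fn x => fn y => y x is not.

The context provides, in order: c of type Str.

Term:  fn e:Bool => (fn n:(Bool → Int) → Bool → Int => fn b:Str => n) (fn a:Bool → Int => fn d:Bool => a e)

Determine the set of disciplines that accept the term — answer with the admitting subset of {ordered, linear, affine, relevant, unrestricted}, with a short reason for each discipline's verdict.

admitted by: affine, unrestricted
counts: c: 0×, e [bound]: 1×, n [bound]: 1×, b [bound]: 0×, a [bound]: 1×, d [bound]: 0×
use order (left to right): n, a, e
typing: well-typed at Bool → Str → (Bool → Int) → Bool → Int
ordered: ✗ — c, b, d never used (weakening)
linear: ✗ — c, b, d never used (weakening)
affine: ✓ — c, e, n, b, a, d: no repeats, contraction unneeded
relevant: ✗ — c, b, d never used (weakening)
unrestricted: ✓ — well-typed at Bool → Str → (Bool → Int) → Bool → Int; no restrictions here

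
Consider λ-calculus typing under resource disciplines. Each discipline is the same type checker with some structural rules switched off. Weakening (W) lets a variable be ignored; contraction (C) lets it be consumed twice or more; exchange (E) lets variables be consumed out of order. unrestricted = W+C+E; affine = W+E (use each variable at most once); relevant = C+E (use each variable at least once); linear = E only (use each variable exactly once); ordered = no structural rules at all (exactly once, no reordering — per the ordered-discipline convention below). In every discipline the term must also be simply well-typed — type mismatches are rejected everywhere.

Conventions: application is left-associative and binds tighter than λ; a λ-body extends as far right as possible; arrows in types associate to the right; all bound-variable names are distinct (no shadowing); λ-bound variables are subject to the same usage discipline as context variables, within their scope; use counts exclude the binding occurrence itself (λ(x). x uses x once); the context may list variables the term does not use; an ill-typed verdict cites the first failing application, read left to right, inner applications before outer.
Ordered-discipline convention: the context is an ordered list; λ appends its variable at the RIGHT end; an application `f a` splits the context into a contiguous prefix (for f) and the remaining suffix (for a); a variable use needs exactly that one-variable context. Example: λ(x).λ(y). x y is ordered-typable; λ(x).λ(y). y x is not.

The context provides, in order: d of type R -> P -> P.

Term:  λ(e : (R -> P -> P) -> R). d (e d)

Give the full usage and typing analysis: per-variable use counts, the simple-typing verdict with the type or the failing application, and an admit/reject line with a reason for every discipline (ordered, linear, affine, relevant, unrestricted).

use counts: d ×2; e [bound] ×1
use order (left to right): d, e, d
typing: ✓ — ((R -> P -> P) -> R) -> P -> P
ordered: ✗ — repeated use of d ×2
linear: ✗ — repeated use of d ×2
affine: ✗ — repeated use of d ×2
relevant: ✓ — every one of d, e appears
unrestricted: ✓ — type-checks (((R -> P -> P) -> R) -> P -> P) and nothing is barred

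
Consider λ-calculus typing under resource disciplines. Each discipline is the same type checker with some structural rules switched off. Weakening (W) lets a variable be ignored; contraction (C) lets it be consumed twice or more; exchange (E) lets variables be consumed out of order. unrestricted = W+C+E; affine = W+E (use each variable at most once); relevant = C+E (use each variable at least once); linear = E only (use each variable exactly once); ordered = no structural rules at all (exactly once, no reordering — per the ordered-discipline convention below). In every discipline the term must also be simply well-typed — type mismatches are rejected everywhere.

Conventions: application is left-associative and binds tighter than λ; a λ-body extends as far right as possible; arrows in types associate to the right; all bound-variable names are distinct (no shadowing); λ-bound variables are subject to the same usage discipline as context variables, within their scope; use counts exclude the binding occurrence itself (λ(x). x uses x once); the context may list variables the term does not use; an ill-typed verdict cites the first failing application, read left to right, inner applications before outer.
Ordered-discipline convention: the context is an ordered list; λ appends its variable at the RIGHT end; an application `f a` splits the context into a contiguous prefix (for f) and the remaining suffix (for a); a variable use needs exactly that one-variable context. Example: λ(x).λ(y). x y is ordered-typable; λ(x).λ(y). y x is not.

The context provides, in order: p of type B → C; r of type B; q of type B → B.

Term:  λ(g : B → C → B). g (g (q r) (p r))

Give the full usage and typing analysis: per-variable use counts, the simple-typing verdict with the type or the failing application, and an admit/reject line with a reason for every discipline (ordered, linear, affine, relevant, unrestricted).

counts: p: 1; r: 2; q: 1; g (bound): 2
order of uses: g, g, q, r, p, r
typing: well-typed at (B → C → B) → C → B
ordered: ✗ — needs contraction — r ×2, g ×2
linear: ✗ — needs contraction — r ×2, g ×2
affine: ✗ — needs contraction — r ×2, g ×2
relevant: ✓ — every one of p, r, q, g appears
unrestricted: ✓ — typability at (B → C → B) → C → B is all that's needed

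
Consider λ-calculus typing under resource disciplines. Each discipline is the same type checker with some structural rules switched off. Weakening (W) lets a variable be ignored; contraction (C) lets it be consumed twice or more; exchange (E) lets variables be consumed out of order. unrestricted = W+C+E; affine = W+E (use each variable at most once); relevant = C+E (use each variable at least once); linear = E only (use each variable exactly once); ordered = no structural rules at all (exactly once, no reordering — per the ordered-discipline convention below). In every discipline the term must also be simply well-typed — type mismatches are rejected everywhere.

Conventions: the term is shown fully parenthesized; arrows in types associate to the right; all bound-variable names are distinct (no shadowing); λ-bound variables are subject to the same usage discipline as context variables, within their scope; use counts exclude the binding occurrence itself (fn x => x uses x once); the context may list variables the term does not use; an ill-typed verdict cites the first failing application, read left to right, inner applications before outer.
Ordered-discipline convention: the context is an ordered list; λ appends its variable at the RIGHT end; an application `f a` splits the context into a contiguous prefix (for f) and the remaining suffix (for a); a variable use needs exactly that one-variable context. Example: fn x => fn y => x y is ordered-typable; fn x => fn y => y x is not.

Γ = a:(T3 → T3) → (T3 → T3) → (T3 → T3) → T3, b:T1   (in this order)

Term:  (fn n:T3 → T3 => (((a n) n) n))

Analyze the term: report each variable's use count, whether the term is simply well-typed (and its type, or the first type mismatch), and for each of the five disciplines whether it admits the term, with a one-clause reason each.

counts: a: 1×, b: 0×, n [bound]: 3×
use order (left to right): a, n, n, n
typing: well-typed at (T3 → T3) → T3
ordered: ✗, repeated use of n ×3; b never used (weakening)
linear: ✗, repeated use of n ×3; b never used (weakening)
affine: ✗, repeated use of n ×3
relevant: ✗, b never used (weakening)
unrestricted: ✓, type-checks ((T3 → T3) → T3) and nothing is barred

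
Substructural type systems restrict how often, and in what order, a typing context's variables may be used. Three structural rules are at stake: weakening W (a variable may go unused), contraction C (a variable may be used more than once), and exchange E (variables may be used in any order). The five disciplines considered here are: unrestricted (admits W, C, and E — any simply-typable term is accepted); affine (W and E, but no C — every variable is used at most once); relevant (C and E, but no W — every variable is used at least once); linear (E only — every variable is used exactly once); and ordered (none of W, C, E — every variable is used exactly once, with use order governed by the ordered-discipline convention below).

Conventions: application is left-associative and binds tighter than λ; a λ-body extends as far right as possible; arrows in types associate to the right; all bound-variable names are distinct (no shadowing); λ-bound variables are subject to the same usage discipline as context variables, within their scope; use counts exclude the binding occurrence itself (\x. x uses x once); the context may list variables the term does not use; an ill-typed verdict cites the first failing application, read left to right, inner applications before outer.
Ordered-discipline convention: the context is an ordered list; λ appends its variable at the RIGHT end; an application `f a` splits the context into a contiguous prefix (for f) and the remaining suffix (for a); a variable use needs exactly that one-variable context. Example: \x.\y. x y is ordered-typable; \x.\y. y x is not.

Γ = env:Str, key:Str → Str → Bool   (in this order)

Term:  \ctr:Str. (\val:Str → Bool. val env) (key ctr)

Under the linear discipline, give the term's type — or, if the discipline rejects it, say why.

term : Str → Bool
counts: env: 1, key: 1, ctr (λ-bound): 1, val (λ-bound): 1
left-to-right use order: val, env, key, ctr
typing: the term checks, with type Str → Bool
all disciplines: ordered ✗, linear ✓, affine ✓, relevant ✓, unrestricted ✓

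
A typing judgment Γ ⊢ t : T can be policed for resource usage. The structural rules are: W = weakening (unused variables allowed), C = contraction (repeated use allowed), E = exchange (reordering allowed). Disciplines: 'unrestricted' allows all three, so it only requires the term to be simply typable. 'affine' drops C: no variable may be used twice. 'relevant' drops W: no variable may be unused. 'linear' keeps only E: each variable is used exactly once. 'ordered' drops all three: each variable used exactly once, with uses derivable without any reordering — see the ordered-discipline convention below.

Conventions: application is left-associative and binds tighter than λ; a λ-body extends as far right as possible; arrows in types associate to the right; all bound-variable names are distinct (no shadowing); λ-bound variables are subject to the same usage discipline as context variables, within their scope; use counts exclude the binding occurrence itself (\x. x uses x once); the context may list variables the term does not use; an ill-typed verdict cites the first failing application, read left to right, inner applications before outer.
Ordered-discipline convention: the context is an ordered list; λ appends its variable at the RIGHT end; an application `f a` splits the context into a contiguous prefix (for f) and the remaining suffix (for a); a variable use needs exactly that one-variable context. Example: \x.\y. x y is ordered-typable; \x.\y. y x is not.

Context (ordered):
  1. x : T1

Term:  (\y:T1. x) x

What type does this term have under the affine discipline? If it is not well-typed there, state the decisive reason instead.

not well-typed under affine — needs contraction — x ×2
use counts: x: 2×, y [bound]: 0×
use order (left to right): x, x
typing: the term checks, with type T1
all disciplines: ordered ✗ · linear ✗ · affine ✗ · relevant ✗ · unrestricted ✓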